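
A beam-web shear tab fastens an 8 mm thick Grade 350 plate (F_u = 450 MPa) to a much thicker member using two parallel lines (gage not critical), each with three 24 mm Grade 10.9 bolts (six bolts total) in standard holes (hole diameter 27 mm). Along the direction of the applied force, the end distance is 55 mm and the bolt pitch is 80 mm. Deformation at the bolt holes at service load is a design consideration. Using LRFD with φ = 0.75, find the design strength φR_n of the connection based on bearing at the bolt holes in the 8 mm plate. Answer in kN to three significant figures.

Per bolt r_n = 1.2 l_c t F_u ≤ 2.4 d t F_u; upper limit = 2.4 × 24 × 8 × 450 / 1000 = 207.4 kN.
Edge bolt: l_c = 55 − 27/2 = 41.5 mm → 1.2 × 41.5 × 8 × 450 / 1000 = 179.3 → r_n = 179.3 kN.
Interior bolts: l_c = 80 − 27 = 53 mm → 1.2 × 53 × 8 × 450 / 1000 = 229 → r_n = 207.4 kN.
R_n = 2 × 179.3 + 4 × 207.4 = 1188 kN.
Design strength φR_n = 0.75 × 1188 = 891 kN.

891 kN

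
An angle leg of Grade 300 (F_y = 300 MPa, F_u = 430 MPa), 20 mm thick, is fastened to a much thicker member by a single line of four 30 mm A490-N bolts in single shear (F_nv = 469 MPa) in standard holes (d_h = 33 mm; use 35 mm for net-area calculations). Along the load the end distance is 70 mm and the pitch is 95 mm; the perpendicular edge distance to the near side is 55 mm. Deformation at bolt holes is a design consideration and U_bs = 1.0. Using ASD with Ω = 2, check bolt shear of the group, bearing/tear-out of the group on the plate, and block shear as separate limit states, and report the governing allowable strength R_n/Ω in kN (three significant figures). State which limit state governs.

663 kN (bolt shear governs)

Bolt shear: A_b = π·30²/4 = 706.9 mm²; R_n = 469 × 706.9 × 4 × 1 / 1000 = 1326 kN → 1326 / 2 = 663 kN.
Bearing: edge l_c = 53.5, r_n = 552.1 kN; interior l_c = 62, r_n = 619.2 kN; R_n = 552.1 + 3·619.2 = 2410 kN → 1200 kN.
Block shear: A_gv = 7100, A_nv = 4650, A_nt = 750 mm²; R_n = min(0.6F_uA_nv, 0.6F_yA_gv) + U_bs·F_u·A_nt = 1522 kN → 761 kN.
Bolt shear governs: 663 kN.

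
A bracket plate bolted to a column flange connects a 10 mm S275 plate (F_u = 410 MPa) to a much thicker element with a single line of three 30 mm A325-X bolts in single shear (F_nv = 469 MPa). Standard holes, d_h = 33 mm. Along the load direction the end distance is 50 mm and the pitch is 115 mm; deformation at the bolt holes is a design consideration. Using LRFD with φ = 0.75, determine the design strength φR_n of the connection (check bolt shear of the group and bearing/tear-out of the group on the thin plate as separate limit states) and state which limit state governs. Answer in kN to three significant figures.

Bolt shear: A_b = π·30²/4 = 706.9 mm²; R_n = 469 × 706.9 × 3 × 1 / 1000 = 994.5 kN → 0.75 × 994.5 = 746 kN.
Bearing (1.2 l_c t F_u ≤ 2.4 d t F_u): upper limit = 2.4·30·10·410 / 1000 = 295.2 kN.
  Edge l_c = 50 − 33/2 = 33.5 → r_n = 164.8 kN; interior l_c = 115 − 33 = 82 → r_n = 295.2 kN.
  R_n,bearing = 1·164.8 + 2·295.2 = 755.2 kN → 0.75 × 755.2 = 566 kN.
Bearing governs: 566 kN.

566 kN (bearing governs)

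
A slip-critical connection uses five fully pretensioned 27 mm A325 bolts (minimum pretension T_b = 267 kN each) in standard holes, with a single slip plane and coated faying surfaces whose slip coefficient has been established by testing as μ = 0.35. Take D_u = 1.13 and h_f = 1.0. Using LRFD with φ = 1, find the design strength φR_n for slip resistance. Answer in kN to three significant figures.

528 kN

R_n = μ · D_u · h_f · T_b · n_s · n_b = 0.35 × 1.13 × 1.0 × 267 × 1 × 5 = 528 kN.
Design strength φR_n = 1 × 528 = 528 kN.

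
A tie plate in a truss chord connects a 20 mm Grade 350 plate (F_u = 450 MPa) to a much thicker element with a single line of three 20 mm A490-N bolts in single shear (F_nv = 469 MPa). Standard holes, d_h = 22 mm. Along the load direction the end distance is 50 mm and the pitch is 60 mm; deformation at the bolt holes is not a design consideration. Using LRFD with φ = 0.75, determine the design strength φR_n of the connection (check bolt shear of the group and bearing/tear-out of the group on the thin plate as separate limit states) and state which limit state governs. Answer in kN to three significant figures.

Bolt shear: A_b = π·20²/4 = 314.2 mm²; R_n = 469 × 314.2 × 3 × 1 / 1000 = 442 kN → 0.75 × 442 = 332 kN.
Bearing (1.5 l_c t F_u ≤ 3.0 d t F_u): upper limit = 3.0·20·20·450 / 1000 = 540 kN.
  Edge l_c = 50 − 22/2 = 39 → r_n = 526.5 kN; interior l_c = 60 − 22 = 38 → r_n = 513 kN.
  R_n,bearing = 1·526.5 + 2·513 = 1552 kN → 0.75 × 1552 = 1160 kN.
Bolt shear governs: 332 kN.

332 kN (bolt shear governs)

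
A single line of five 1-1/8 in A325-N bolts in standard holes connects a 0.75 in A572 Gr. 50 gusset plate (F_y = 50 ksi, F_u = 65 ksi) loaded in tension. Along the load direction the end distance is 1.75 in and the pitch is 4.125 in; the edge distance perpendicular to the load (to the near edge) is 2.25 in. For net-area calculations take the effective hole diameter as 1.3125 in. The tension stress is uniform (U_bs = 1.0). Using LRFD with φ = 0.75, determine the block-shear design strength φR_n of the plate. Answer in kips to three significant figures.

Shear plane L_v = 1.75 + 4·4.125 = 18.25 in; A_gv = 18.25 × 0.75 = 13.69 in².
A_nv = (18.25 − 4.5·1.3125) × 0.75 = 9.258 in².
A_nt = (2.25 − 0.5·1.3125) × 0.75 = 1.195 in².
0.6 F_u A_nv = 361.1 kips; 0.6 F_y A_gv = 410.6 kips → shear rupture governs the shear term.
R_n = 361.1 + 1.0 × 65 × 1.195 = 438.8 kips.
Design strength φR_n = 0.75 × 438.8 = 329 kips.

329 kips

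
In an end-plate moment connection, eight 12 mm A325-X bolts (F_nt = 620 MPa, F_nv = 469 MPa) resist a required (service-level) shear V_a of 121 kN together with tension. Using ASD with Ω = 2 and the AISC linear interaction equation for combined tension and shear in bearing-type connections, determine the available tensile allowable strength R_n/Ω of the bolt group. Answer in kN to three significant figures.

A_b = π·12²/4 = 113.1 mm²; f_rv = 121 × 1000 / (8 × 113.1) = 133.7 MPa.
F'_nt = 1.3 F_nt − (Ω F_nt / F_nv) f_rv = 1.3·620 − (2·620/469)·133.7 = 452.4 MPa, capped at F_nt → F'_nt = 452.4 MPa.
R_n = F'_nt · A_b · n = 452.4 × 113.1 × 8 / 1000 = 409.3 kN.
Allowable strength R_n/Ω = 409.3 / 2 = 205 kN.

205 kN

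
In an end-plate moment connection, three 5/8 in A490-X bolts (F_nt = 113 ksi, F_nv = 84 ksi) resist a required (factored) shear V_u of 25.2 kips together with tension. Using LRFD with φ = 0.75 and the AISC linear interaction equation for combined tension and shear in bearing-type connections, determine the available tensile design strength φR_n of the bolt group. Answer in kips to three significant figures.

A_b = π·0.625²/4 = 0.3068 in²; f_rv = 25.2 / (3 × 0.3068) = 27.38 ksi.
F'_nt = 1.3 F_nt − (F_nt / φF_nv) f_rv = 1.3·113 − (113/(0.75·84))·27.38 = 97.79 ksi, capped at F_nt → F'_nt = 97.79 ksi.
R_n = F'_nt · A_b · n = 97.79 × 0.3068 × 3 = 90.01 kips.
Design strength φR_n = 0.75 × 90.01 = 67.5 kips.

67.5 kips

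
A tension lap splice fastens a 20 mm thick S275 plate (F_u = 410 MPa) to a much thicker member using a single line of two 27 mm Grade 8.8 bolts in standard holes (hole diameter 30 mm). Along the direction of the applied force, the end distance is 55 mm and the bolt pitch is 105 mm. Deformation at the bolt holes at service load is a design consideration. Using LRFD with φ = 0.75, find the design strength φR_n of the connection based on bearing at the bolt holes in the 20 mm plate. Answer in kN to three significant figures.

694 kN

Per bolt r_n = 1.2 l_c t F_u ≤ 2.4 d t F_u; upper limit = 2.4 × 27 × 20 × 410 / 1000 = 531.4 kN.
Edge bolt: l_c = 55 − 30/2 = 40 mm → 1.2 × 40 × 20 × 410 / 1000 = 393.6 → r_n = 393.6 kN.
Interior bolts: l_c = 105 − 30 = 75 mm → 1.2 × 75 × 20 × 410 / 1000 = 738 → r_n = 531.4 kN.
R_n = 1 × 393.6 + 1 × 531.4 = 925 kN.
Design strength φR_n = 0.75 × 925 = 694 kN.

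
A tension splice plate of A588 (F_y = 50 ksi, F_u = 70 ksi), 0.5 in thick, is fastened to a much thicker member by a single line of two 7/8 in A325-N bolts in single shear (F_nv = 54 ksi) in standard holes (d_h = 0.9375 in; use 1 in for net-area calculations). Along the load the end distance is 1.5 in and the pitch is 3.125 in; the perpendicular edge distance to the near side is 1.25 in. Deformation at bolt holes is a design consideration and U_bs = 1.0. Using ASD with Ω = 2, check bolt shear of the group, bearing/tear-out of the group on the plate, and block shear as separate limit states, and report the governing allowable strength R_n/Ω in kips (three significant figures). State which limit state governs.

Bolt shear: A_b = π·0.875²/4 = 0.6013 in²; R_n = 54 × 0.6013 × 2 × 1 = 64.94 kips → 64.94 / 2 = 32.5 kips.
Bearing: edge l_c = 1.031, r_n = 43.31 kips; interior l_c = 2.188, r_n = 73.5 kips; R_n = 43.31 + 1·73.5 = 116.8 kips → 58.4 kips.
Block shear: A_gv = 2.312, A_nv = 1.562, A_nt = 0.375 in²; R_n = min(0.6F_uA_nv, 0.6F_yA_gv) + U_bs·F_u·A_nt = 91.88 kips → 45.9 kips.
Bolt shear governs: 32.5 kips.

32.5 kips (bolt shear governs)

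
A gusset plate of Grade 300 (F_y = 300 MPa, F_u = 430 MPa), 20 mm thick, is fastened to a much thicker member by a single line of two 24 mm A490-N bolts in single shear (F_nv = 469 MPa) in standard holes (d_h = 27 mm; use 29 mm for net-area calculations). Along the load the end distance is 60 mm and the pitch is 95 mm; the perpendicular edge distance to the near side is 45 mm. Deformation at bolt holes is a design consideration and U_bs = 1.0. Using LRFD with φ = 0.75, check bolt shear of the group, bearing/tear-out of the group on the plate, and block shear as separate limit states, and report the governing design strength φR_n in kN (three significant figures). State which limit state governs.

318 kN (bolt shear governs)

Bolt shear: A_b = π·24²/4 = 452.4 mm²; R_n = 469 × 452.4 × 2 × 1 / 1000 = 424.3 kN → 0.75 × 424.3 = 318 kN.
Bearing: edge l_c = 46.5, r_n = 479.9 kN; interior l_c = 68, r_n = 495.4 kN; R_n = 479.9 + 1·495.4 = 975.2 kN → 731 kN.
Block shear: A_gv = 3100, A_nv = 2230, A_nt = 610 mm²; R_n = min(0.6F_uA_nv, 0.6F_yA_gv) + U_bs·F_u·A_nt = 820.3 kN → 615 kN.
Bolt shear governs: 318 kN.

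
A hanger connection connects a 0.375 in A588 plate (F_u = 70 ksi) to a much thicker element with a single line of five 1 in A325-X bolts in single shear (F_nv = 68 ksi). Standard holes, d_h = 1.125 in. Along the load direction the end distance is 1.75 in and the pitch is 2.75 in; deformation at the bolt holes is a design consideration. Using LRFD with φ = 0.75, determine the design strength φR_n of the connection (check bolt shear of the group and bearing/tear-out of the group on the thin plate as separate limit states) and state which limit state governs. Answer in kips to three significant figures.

Bolt shear: A_b = π·1²/4 = 0.7854 in²; R_n = 68 × 0.7854 × 5 × 1 = 267 kips → 0.75 × 267 = 200 kips.
Bearing (1.2 l_c t F_u ≤ 2.4 d t F_u): upper limit = 2.4·1·0.375·70 = 63 kips.
  Edge l_c = 1.75 − 1.125/2 = 1.188 → r_n = 37.41 kips; interior l_c = 2.75 − 1.125 = 1.625 → r_n = 51.19 kips.
  R_n,bearing = 1·37.41 + 4·51.19 = 242.2 kips → 0.75 × 242.2 = 182 kips.
Bearing governs: 182 kips.

182 kips (bearing governs)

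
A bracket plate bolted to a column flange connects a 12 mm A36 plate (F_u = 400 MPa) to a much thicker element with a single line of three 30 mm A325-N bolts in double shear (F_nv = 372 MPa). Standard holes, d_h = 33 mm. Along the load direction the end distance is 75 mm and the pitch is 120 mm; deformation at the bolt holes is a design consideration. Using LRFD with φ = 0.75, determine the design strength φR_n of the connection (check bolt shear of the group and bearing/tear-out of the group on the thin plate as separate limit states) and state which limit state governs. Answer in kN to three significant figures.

Bolt shear: A_b = π·30²/4 = 706.9 mm²; R_n = 372 × 706.9 × 3 × 2 / 1000 = 1578 kN → 0.75 × 1578 = 1180 kN.
Bearing (1.2 l_c t F_u ≤ 2.4 d t F_u): upper limit = 2.4·30·12·400 / 1000 = 345.6 kN.
  Edge l_c = 75 − 33/2 = 58.5 → r_n = 337 kN; interior l_c = 120 − 33 = 87 → r_n = 345.6 kN.
  R_n,bearing = 1·337 + 2·345.6 = 1028 kN → 0.75 × 1028 = 771 kN.
Bearing governs: 771 kN.

771 kN (bearing governs)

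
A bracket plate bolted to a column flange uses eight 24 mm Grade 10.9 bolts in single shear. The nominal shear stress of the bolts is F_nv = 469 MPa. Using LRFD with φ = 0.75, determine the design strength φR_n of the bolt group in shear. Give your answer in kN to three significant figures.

A_b = π × 24² / 4 = 452.4 mm².
R_n = F_nv · A_b · n · n_s = 469 × 452.4 × 8 × 1 / 1000 = 1697 kN.
Design strength φR_n = 0.75 × 1697 = 1270 kN.

1270 kN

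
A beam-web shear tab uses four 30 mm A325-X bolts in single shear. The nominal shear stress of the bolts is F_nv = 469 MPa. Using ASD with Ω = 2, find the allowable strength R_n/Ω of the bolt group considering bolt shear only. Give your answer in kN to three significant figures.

663 kN

A_b = π × 30² / 4 = 706.9 mm².
R_n = F_nv · A_b · n · n_s = 469 × 706.9 × 4 × 1 / 1000 = 1326 kN.
Allowable strength R_n/Ω = 1326 / 2 = 663 kN.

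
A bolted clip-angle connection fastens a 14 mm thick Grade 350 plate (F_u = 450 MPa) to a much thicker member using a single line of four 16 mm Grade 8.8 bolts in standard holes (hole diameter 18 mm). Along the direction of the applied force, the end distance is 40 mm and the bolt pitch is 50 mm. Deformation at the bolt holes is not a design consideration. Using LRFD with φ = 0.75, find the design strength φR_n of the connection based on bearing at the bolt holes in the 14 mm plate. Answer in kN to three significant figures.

900 kN

Per bolt r_n = 1.5 l_c t F_u ≤ 3.0 d t F_u; upper limit = 3.0 × 16 × 14 × 450 / 1000 = 302.4 kN.
Edge bolt: l_c = 40 − 18/2 = 31 mm → 1.5 × 31 × 14 × 450 / 1000 = 292.9 → r_n = 292.9 kN.
Interior bolts: l_c = 50 − 18 = 32 mm → 1.5 × 32 × 14 × 450 / 1000 = 302.4 → r_n = 302.4 kN.
R_n = 1 × 292.9 + 3 × 302.4 = 1200 kN.
Design strength φR_n = 0.75 × 1200 = 900 kN.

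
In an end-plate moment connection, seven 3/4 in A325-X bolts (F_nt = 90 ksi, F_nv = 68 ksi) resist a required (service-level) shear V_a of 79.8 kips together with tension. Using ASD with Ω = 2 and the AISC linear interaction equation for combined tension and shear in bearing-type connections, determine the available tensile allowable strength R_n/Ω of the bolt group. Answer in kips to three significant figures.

75.3 kips

A_b = π·0.75²/4 = 0.4418 in²; f_rv = 79.8 / (7 × 0.4418) = 25.8 ksi.
F'_nt = 1.3 F_nt − (Ω F_nt / F_nv) f_rv = 1.3·90 − (2·90/68)·25.8 = 48.69 ksi, capped at F_nt → F'_nt = 48.69 ksi.
R_n = F'_nt · A_b · n = 48.69 × 0.4418 × 7 = 150.6 kips.
Allowable strength R_n/Ω = 150.6 / 2 = 75.3 kips.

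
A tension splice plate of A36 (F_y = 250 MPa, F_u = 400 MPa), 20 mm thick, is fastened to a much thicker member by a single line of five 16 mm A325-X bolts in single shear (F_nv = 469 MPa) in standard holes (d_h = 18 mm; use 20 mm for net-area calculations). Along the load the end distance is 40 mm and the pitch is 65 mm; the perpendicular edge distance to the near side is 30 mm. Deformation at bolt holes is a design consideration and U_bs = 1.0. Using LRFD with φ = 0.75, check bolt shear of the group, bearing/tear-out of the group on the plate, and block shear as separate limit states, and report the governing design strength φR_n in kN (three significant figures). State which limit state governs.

Bolt shear: A_b = π·16²/4 = 201.1 mm²; R_n = 469 × 201.1 × 5 × 1 / 1000 = 471.5 kN → 0.75 × 471.5 = 354 kN.
Bearing: edge l_c = 31, r_n = 297.6 kN; interior l_c = 47, r_n = 307.2 kN; R_n = 297.6 + 4·307.2 = 1526 kN → 1140 kN.
Block shear: A_gv = 6000, A_nv = 4200, A_nt = 400 mm²; R_n = min(0.6F_uA_nv, 0.6F_yA_gv) + U_bs·F_u·A_nt = 1060 kN → 795 kN.
Bolt shear governs: 354 kN.

354 kN (bolt shear governs)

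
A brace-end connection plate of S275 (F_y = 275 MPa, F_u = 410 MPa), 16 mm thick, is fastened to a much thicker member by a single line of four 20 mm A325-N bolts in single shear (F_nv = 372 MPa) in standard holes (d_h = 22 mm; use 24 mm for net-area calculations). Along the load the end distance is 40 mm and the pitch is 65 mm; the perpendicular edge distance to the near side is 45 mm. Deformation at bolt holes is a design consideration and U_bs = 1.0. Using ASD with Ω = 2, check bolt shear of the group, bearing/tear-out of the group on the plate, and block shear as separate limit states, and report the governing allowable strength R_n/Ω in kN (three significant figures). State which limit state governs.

234 kN (bolt shear governs)

Bolt shear: A_b = π·20²/4 = 314.2 mm²; R_n = 372 × 314.2 × 4 × 1 / 1000 = 467.5 kN → 467.5 / 2 = 234 kN.
Bearing: edge l_c = 29, r_n = 228.3 kN; interior l_c = 43, r_n = 314.9 kN; R_n = 228.3 + 3·314.9 = 1173 kN → 586 kN.
Block shear: A_gv = 3760, A_nv = 2416, A_nt = 528 mm²; R_n = min(0.6F_uA_nv, 0.6F_yA_gv) + U_bs·F_u·A_nt = 810.8 kN → 405 kN.
Bolt shear governs: 234 kN.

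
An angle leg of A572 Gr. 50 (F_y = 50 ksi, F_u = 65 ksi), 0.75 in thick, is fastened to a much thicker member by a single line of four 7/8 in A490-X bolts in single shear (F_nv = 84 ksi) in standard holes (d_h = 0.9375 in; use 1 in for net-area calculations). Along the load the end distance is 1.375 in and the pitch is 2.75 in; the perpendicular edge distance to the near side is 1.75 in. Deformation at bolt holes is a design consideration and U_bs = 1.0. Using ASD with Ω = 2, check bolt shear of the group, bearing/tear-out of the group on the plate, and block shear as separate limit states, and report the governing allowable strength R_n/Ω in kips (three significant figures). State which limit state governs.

Bolt shear: A_b = π·0.875²/4 = 0.6013 in²; R_n = 84 × 0.6013 × 4 × 1 = 202 kips → 202 / 2 = 101 kips.
Bearing: edge l_c = 0.9062, r_n = 53.02 kips; interior l_c = 1.812, r_n = 102.4 kips; R_n = 53.02 + 3·102.4 = 360.1 kips → 180 kips.
Block shear: A_gv = 7.219, A_nv = 4.594, A_nt = 0.9375 in²; R_n = min(0.6F_uA_nv, 0.6F_yA_gv) + U_bs·F_u·A_nt = 240.1 kips → 120 kips.
Bolt shear governs: 101 kips.

101 kips (bolt shear governs)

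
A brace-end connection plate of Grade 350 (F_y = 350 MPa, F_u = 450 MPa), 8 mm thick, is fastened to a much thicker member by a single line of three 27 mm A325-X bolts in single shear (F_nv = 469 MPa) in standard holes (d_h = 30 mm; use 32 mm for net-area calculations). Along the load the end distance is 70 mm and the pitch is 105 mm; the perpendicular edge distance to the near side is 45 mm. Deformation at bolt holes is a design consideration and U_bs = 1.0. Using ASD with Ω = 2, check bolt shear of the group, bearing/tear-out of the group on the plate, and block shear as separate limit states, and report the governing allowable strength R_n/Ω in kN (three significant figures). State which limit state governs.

Bolt shear: A_b = π·27²/4 = 572.6 mm²; R_n = 469 × 572.6 × 3 × 1 / 1000 = 805.6 kN → 805.6 / 2 = 403 kN.
Bearing: edge l_c = 55, r_n = 233.3 kN; interior l_c = 75, r_n = 233.3 kN; R_n = 233.3 + 2·233.3 = 699.8 kN → 350 kN.
Block shear: A_gv = 2240, A_nv = 1600, A_nt = 232 mm²; R_n = min(0.6F_uA_nv, 0.6F_yA_gv) + U_bs·F_u·A_nt = 536.4 kN → 268 kN.
Block shear governs: 268 kN.

268 kN (block shear governs)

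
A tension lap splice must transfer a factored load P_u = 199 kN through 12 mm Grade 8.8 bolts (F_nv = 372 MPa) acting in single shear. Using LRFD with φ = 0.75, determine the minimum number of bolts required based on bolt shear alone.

7 bolts

A_b = π·12²/4 = 113.1 mm².
Per-bolt design strength φR_n = 0.75 × 372 × 113.1 × 1 / 1000 = 31.55 kN.
n ≥ 199 / 31.55 = 6.307 → use 7 bolts.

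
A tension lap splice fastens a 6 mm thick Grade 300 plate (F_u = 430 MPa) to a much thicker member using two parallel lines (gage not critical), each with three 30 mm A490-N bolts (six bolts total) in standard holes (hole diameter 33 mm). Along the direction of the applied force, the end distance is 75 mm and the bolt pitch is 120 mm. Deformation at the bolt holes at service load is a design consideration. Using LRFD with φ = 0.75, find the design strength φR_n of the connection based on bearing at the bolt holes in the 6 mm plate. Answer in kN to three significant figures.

Per bolt r_n = 1.2 l_c t F_u ≤ 2.4 d t F_u; upper limit = 2.4 × 30 × 6 × 430 / 1000 = 185.8 kN.
Edge bolt: l_c = 75 − 33/2 = 58.5 mm → 1.2 × 58.5 × 6 × 430 / 1000 = 181.1 → r_n = 181.1 kN.
Interior bolts: l_c = 120 − 33 = 87 mm → 1.2 × 87 × 6 × 430 / 1000 = 269.4 → r_n = 185.8 kN.
R_n = 2 × 181.1 + 4 × 185.8 = 1105 kN.
Design strength φR_n = 0.75 × 1105 = 829 kN.

829 kN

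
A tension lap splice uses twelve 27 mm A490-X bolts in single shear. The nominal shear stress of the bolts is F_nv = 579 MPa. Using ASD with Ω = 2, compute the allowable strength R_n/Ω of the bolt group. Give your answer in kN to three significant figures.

A_b = π × 27² / 4 = 572.6 mm².
R_n = F_nv · A_b · n · n_s = 579 × 572.6 × 12 × 1 / 1000 = 3978 kN.
Allowable strength R_n/Ω = 3978 / 2 = 1990 kN.

1990 kN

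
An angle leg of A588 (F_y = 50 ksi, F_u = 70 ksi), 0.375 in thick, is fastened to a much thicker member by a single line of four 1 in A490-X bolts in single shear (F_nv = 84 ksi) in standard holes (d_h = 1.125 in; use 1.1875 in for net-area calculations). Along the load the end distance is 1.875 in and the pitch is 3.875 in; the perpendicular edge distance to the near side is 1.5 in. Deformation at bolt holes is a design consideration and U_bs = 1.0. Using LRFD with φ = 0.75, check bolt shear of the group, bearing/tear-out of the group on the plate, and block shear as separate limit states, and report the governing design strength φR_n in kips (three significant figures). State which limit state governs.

Bolt shear: A_b = π·1²/4 = 0.7854 in²; R_n = 84 × 0.7854 × 4 × 1 = 263.9 kips → 0.75 × 263.9 = 198 kips.
Bearing: edge l_c = 1.312, r_n = 41.34 kips; interior l_c = 2.75, r_n = 63 kips; R_n = 41.34 + 3·63 = 230.3 kips → 173 kips.
Block shear: A_gv = 5.062, A_nv = 3.504, A_nt = 0.3398 in²; R_n = min(0.6F_uA_nv, 0.6F_yA_gv) + U_bs·F_u·A_nt = 171 kips → 128 kips.
Block shear governs: 128 kips.

128 kips (block shear governs)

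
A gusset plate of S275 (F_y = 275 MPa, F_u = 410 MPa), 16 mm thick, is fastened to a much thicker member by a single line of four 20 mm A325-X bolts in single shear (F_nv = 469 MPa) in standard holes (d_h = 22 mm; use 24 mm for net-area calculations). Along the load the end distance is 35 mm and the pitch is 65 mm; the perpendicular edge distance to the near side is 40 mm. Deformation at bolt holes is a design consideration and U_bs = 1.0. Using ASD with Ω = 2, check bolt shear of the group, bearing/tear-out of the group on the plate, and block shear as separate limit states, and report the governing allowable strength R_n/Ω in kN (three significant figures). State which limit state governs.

295 kN (bolt shear governs)

Bolt shear: A_b = π·20²/4 = 314.2 mm²; R_n = 469 × 314.2 × 4 × 1 / 1000 = 589.4 kN → 589.4 / 2 = 295 kN.
Bearing: edge l_c = 24, r_n = 188.9 kN; interior l_c = 43, r_n = 314.9 kN; R_n = 188.9 + 3·314.9 = 1134 kN → 567 kN.
Block shear: A_gv = 3680, A_nv = 2336, A_nt = 448 mm²; R_n = min(0.6F_uA_nv, 0.6F_yA_gv) + U_bs·F_u·A_nt = 758.3 kN → 379 kN.
Bolt shear governs: 295 kN.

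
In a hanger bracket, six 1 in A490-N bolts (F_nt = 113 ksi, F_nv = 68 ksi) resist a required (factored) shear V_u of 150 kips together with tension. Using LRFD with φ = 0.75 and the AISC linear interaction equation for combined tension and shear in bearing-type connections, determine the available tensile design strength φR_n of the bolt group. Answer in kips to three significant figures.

270 kips

A_b = π·1²/4 = 0.7854 in²; f_rv = 150 / (6 × 0.7854) = 31.83 ksi.
F'_nt = 1.3 F_nt − (F_nt / φF_nv) f_rv = 1.3·113 − (113/(0.75·68))·31.83 = 76.37 ksi, capped at F_nt → F'_nt = 76.37 ksi.
R_n = F'_nt · A_b · n = 76.37 × 0.7854 × 6 = 359.9 kips.
Design strength φR_n = 0.75 × 359.9 = 270 kips.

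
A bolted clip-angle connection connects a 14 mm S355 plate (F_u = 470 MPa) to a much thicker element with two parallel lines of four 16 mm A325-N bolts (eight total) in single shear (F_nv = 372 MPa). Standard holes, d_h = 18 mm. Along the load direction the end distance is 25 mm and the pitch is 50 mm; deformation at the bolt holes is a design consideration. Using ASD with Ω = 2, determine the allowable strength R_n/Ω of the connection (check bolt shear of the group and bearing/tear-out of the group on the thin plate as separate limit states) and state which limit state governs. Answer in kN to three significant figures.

299 kN (bolt shear governs)

Bolt shear: A_b = π·16²/4 = 201.1 mm²; R_n = 372 × 201.1 × 8 × 1 / 1000 = 598.4 kN → 598.4 / 2 = 299 kN.
Bearing (1.2 l_c t F_u ≤ 2.4 d t F_u): upper limit = 2.4·16·14·470 / 1000 = 252.7 kN.
  Edge l_c = 25 − 18/2 = 16 → r_n = 126.3 kN; interior l_c = 50 − 18 = 32 → r_n = 252.7 kN.
  R_n,bearing = 2·126.3 + 6·252.7 = 1769 kN → 1769 / 2 = 884 kN.
Bolt shear governs: 299 kN.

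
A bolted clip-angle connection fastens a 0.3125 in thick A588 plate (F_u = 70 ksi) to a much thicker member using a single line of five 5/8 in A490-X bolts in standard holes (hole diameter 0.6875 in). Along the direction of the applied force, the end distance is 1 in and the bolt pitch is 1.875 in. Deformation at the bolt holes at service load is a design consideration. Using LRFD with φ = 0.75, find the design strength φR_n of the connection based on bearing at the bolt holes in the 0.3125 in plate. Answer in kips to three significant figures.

106 kips

Per bolt r_n = 1.2 l_c t F_u ≤ 2.4 d t F_u; upper limit = 2.4 × 0.625 × 0.3125 × 70 = 32.81 kips.
Edge bolt: l_c = 1 − 0.6875/2 = 0.6562 in → 1.2 × 0.6562 × 0.3125 × 70 = 17.23 → r_n = 17.23 kips.
Interior bolts: l_c = 1.875 − 0.6875 = 1.188 in → 1.2 × 1.188 × 0.3125 × 70 = 31.17 → r_n = 31.17 kips.
R_n = 1 × 17.23 + 4 × 31.17 = 141.9 kips.
Design strength φR_n = 0.75 × 141.9 = 106 kips.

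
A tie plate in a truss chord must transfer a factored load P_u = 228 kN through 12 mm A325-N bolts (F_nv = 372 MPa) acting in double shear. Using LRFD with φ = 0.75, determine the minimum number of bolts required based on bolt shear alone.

A_b = π·12²/4 = 113.1 mm².
Per-bolt design strength φR_n = 0.75 × 372 × 113.1 × 2 / 1000 = 63.11 kN.
n ≥ 228 / 63.11 = 3.613 → use 4 bolts.

4 bolts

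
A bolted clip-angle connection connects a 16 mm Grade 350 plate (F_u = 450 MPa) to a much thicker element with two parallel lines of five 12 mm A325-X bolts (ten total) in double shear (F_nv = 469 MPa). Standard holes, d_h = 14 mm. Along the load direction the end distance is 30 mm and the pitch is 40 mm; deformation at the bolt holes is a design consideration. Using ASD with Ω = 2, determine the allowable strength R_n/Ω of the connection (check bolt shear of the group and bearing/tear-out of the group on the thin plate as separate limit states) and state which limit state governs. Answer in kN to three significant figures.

530 kN (bolt shear governs)

Bolt shear: A_b = π·12²/4 = 113.1 mm²; R_n = 469 × 113.1 × 10 × 2 / 1000 = 1061 kN → 1061 / 2 = 530 kN.
Bearing (1.2 l_c t F_u ≤ 2.4 d t F_u): upper limit = 2.4·12·16·450 / 1000 = 207.4 kN.
  Edge l_c = 30 − 14/2 = 23 → r_n = 198.7 kN; interior l_c = 40 − 14 = 26 → r_n = 207.4 kN.
  R_n,bearing = 2·198.7 + 8·207.4 = 2056 kN → 2056 / 2 = 1030 kN.
Bolt shear governs: 530 kN.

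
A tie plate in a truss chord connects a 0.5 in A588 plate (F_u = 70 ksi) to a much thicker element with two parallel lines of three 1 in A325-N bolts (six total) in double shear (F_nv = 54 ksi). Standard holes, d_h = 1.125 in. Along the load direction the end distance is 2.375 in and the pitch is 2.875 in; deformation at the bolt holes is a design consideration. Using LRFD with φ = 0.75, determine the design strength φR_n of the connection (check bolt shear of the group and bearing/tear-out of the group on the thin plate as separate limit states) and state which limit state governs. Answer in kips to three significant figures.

335 kips (bearing governs)

Bolt shear: A_b = π·1²/4 = 0.7854 in²; R_n = 54 × 0.7854 × 6 × 2 = 508.9 kips → 0.75 × 508.9 = 382 kips.
Bearing (1.2 l_c t F_u ≤ 2.4 d t F_u): upper limit = 2.4·1·0.5·70 = 84 kips.
  Edge l_c = 2.375 − 1.125/2 = 1.812 → r_n = 76.12 kips; interior l_c = 2.875 − 1.125 = 1.75 → r_n = 73.5 kips.
  R_n,bearing = 2·76.12 + 4·73.5 = 446.2 kips → 0.75 × 446.2 = 335 kips.
Bearing governs: 335 kips.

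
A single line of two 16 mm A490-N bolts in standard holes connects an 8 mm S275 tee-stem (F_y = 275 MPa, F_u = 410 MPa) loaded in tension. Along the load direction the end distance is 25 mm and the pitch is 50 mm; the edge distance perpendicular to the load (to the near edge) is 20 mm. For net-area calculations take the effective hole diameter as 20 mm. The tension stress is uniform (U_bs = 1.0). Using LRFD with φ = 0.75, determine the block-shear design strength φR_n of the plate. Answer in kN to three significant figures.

Shear plane L_v = 25 + 1·50 = 75 mm; A_gv = 75 × 8 = 600 mm².
A_nv = (75 − 1.5·20) × 8 = 360 mm².
A_nt = (20 − 0.5·20) × 8 = 80 mm².
0.6 F_u A_nv = 88.56 kN; 0.6 F_y A_gv = 99 kN → shear rupture governs the shear term.
R_n = 88.56 + 1.0 × 410 × 80 / 1000 = 121.4 kN.
Design strength φR_n = 0.75 × 121.4 = 91 kN.

91 kN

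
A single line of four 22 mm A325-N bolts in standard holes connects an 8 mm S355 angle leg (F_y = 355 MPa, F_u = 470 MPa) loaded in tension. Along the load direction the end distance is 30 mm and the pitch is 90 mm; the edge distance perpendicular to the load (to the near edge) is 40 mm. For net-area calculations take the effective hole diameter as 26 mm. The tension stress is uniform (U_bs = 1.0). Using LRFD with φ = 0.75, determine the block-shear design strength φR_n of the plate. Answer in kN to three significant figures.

Shear plane L_v = 30 + 3·90 = 300 mm; A_gv = 300 × 8 = 2400 mm².
A_nv = (300 − 3.5·26) × 8 = 1672 mm².
A_nt = (40 − 0.5·26) × 8 = 216 mm².
0.6 F_u A_nv = 471.5 kN; 0.6 F_y A_gv = 511.2 kN → shear rupture governs the shear term.
R_n = 471.5 + 1.0 × 470 × 216 / 1000 = 573 kN.
Design strength φR_n = 0.75 × 573 = 430 kN.

430 kN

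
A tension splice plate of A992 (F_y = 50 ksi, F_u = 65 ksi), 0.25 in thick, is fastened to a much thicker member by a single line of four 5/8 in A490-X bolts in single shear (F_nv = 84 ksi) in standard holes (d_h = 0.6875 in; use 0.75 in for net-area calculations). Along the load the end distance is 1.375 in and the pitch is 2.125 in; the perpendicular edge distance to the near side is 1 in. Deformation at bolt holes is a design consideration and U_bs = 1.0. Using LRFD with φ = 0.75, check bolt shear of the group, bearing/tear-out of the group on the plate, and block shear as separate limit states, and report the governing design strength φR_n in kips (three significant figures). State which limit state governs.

Bolt shear: A_b = π·0.625²/4 = 0.3068 in²; R_n = 84 × 0.3068 × 4 × 1 = 103.1 kips → 0.75 × 103.1 = 77.3 kips.
Bearing: edge l_c = 1.031, r_n = 20.11 kips; interior l_c = 1.438, r_n = 24.38 kips; R_n = 20.11 + 3·24.38 = 93.23 kips → 69.9 kips.
Block shear: A_gv = 1.938, A_nv = 1.281, A_nt = 0.1562 in²; R_n = min(0.6F_uA_nv, 0.6F_yA_gv) + U_bs·F_u·A_nt = 60.12 kips → 45.1 kips.
Block shear governs: 45.1 kips.

45.1 kips (block shear governs)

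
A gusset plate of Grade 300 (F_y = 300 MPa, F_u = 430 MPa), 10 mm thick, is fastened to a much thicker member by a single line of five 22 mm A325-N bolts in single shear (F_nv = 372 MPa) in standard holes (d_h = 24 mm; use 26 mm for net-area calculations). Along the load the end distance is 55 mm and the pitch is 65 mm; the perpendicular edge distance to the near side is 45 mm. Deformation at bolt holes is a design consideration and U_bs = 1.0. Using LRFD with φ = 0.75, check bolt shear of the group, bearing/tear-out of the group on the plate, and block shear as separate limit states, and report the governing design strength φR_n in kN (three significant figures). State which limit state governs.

Bolt shear: A_b = π·22²/4 = 380.1 mm²; R_n = 372 × 380.1 × 5 × 1 / 1000 = 707 kN → 0.75 × 707 = 530 kN.
Bearing: edge l_c = 43, r_n = 221.9 kN; interior l_c = 41, r_n = 211.6 kN; R_n = 221.9 + 4·211.6 = 1068 kN → 801 kN.
Block shear: A_gv = 3150, A_nv = 1980, A_nt = 320 mm²; R_n = min(0.6F_uA_nv, 0.6F_yA_gv) + U_bs·F_u·A_nt = 648.4 kN → 486 kN.
Block shear governs: 486 kN.

486 kN (block shear governs)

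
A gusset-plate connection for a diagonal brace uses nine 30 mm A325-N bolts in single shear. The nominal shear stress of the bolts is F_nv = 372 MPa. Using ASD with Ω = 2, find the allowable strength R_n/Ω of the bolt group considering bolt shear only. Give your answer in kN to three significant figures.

A_b = π × 30² / 4 = 706.9 mm².
R_n = F_nv · A_b · n · n_s = 372 × 706.9 × 9 × 1 / 1000 = 2367 kN.
Allowable strength R_n/Ω = 2367 / 2 = 1180 kN.

1180 kN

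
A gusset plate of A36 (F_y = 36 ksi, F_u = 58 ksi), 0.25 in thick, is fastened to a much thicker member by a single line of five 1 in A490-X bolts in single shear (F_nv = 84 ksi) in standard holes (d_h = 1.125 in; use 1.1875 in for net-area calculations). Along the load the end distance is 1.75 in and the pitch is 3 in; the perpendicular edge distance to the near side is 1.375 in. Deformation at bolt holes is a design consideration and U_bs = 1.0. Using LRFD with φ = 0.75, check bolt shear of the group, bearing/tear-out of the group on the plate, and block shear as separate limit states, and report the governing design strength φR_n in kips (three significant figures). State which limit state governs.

63.3 kips (block shear governs)

Bolt shear: A_b = π·1²/4 = 0.7854 in²; R_n = 84 × 0.7854 × 5 × 1 = 329.9 kips → 0.75 × 329.9 = 247 kips.
Bearing: edge l_c = 1.188, r_n = 20.66 kips; interior l_c = 1.875, r_n = 32.62 kips; R_n = 20.66 + 4·32.62 = 151.2 kips → 113 kips.
Block shear: A_gv = 3.438, A_nv = 2.102, A_nt = 0.1953 in²; R_n = min(0.6F_uA_nv, 0.6F_yA_gv) + U_bs·F_u·A_nt = 84.46 kips → 63.3 kips.
Block shear governs: 63.3 kips.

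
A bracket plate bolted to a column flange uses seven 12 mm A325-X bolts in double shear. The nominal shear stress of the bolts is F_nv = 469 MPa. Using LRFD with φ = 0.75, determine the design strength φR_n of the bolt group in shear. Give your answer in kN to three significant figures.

557 kN

A_b = π × 12² / 4 = 113.1 mm².
R_n = F_nv · A_b · n · n_s = 469 × 113.1 × 7 × 2 / 1000 = 742.6 kN.
Design strength φR_n = 0.75 × 742.6 = 557 kN.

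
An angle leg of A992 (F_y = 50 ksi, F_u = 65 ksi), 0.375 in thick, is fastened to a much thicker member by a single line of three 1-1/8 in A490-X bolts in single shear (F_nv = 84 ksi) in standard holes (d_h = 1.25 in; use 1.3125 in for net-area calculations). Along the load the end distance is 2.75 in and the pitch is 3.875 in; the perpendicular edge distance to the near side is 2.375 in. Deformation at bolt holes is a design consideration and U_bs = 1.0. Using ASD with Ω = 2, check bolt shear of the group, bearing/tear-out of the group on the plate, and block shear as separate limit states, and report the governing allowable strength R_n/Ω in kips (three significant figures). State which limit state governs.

73.7 kips (block shear governs)

Bolt shear: A_b = π·1.125²/4 = 0.994 in²; R_n = 84 × 0.994 × 3 × 1 = 250.5 kips → 250.5 / 2 = 125 kips.
Bearing: edge l_c = 2.125, r_n = 62.16 kips; interior l_c = 2.625, r_n = 65.81 kips; R_n = 62.16 + 2·65.81 = 193.8 kips → 96.9 kips.
Block shear: A_gv = 3.938, A_nv = 2.707, A_nt = 0.6445 in²; R_n = min(0.6F_uA_nv, 0.6F_yA_gv) + U_bs·F_u·A_nt = 147.5 kips → 73.7 kips.
Block shear governs: 73.7 kips.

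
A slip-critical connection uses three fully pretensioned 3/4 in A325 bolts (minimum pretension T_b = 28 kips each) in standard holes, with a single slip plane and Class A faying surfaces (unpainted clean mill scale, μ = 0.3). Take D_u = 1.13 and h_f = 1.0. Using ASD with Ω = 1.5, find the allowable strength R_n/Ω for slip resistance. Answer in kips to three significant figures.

19 kips

R_n = μ · D_u · h_f · T_b · n_s · n_b = 0.3 × 1.13 × 1.0 × 28 × 1 × 3 = 28.48 kips.
Allowable strength R_n/Ω = 28.48 / 1.5 = 19 kips.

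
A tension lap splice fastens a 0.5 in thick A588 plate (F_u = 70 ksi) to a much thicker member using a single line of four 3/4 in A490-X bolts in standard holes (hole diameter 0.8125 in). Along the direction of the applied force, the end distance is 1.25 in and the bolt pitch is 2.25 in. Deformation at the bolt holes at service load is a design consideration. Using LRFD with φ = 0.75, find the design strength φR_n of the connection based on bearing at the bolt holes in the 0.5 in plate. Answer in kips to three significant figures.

162 kips

Per bolt r_n = 1.2 l_c t F_u ≤ 2.4 d t F_u; upper limit = 2.4 × 0.75 × 0.5 × 70 = 63 kips.
Edge bolt: l_c = 1.25 − 0.8125/2 = 0.8438 in → 1.2 × 0.8438 × 0.5 × 70 = 35.44 → r_n = 35.44 kips.
Interior bolts: l_c = 2.25 − 0.8125 = 1.438 in → 1.2 × 1.438 × 0.5 × 70 = 60.37 → r_n = 60.37 kips.
R_n = 1 × 35.44 + 3 × 60.37 = 216.6 kips.
Design strength φR_n = 0.75 × 216.6 = 162 kips.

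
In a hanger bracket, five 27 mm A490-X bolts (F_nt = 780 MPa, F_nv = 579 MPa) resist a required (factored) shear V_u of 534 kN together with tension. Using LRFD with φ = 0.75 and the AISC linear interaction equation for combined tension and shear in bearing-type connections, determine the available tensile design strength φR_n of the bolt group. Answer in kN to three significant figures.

1460 kN

A_b = π·27²/4 = 572.6 mm²; f_rv = 534 × 1000 / (5 × 572.6) = 186.5 MPa.
F'_nt = 1.3 F_nt − (F_nt / φF_nv) f_rv = 1.3·780 − (780/(0.75·579))·186.5 = 679 MPa, capped at F_nt → F'_nt = 679 MPa.
R_n = F'_nt · A_b · n = 679 × 572.6 × 5 / 1000 = 1944 kN.
Design strength φR_n = 0.75 × 1944 = 1460 kN.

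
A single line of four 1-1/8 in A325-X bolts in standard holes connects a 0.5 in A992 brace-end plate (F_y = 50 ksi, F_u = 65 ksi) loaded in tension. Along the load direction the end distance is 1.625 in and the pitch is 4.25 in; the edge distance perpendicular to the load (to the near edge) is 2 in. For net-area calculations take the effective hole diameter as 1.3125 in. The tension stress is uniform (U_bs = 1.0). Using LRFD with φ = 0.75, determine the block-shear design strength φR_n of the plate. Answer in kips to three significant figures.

Shear plane L_v = 1.625 + 3·4.25 = 14.38 in; A_gv = 14.38 × 0.5 = 7.188 in².
A_nv = (14.38 − 3.5·1.3125) × 0.5 = 4.891 in².
A_nt = (2 − 0.5·1.3125) × 0.5 = 0.6719 in².
0.6 F_u A_nv = 190.7 kips; 0.6 F_y A_gv = 215.6 kips → shear rupture governs the shear term.
R_n = 190.7 + 1.0 × 65 × 0.6719 = 234.4 kips.
Design strength φR_n = 0.75 × 234.4 = 176 kips.

176 kips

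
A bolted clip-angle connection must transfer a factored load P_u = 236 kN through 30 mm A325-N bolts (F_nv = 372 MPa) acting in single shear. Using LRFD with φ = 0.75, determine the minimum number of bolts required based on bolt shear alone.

A_b = π·30²/4 = 706.9 mm².
Per-bolt design strength φR_n = 0.75 × 372 × 706.9 × 1 / 1000 = 197.2 kN.
n ≥ 236 / 197.2 = 1.197 → use 2 bolts.

2 bolts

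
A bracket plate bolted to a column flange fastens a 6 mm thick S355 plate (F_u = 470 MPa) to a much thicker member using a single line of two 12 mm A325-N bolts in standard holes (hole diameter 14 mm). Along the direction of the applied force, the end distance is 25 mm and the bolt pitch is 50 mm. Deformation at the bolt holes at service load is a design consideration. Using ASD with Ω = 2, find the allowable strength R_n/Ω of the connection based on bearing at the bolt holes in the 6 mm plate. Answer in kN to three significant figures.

71.1 kN

Per bolt r_n = 1.2 l_c t F_u ≤ 2.4 d t F_u; upper limit = 2.4 × 12 × 6 × 470 / 1000 = 81.22 kN.
Edge bolt: l_c = 25 − 14/2 = 18 mm → 1.2 × 18 × 6 × 470 / 1000 = 60.91 → r_n = 60.91 kN.
Interior bolts: l_c = 50 − 14 = 36 mm → 1.2 × 36 × 6 × 470 / 1000 = 121.8 → r_n = 81.22 kN.
R_n = 1 × 60.91 + 1 × 81.22 = 142.1 kN.
Allowable strength R_n/Ω = 142.1 / 2 = 71.1 kN.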